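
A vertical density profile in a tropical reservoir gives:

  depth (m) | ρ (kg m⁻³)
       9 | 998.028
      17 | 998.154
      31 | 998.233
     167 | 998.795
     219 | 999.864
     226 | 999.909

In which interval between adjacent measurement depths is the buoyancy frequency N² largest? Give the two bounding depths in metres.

167–219 m

Compute the density gradient over each adjacent pair:
  9–17 m: Δρ/Δz = 0.126/8 = 0.016 kg m⁻⁴
  17–31 m: Δρ/Δz = 0.079/14 = 5.6 × 10⁻³ kg m⁻⁴
  31–167 m: Δρ/Δz = 0.562/136 = 4.1 × 10⁻³ kg m⁻⁴
  167–219 m: Δρ/Δz = 1.069/52 = 0.021 kg m⁻⁴
  219–226 m: Δρ/Δz = 0.045/7 = 6.4 × 10⁻³ kg m⁻⁴
The largest gradient is in the 167–219 m interval — the pycnocline.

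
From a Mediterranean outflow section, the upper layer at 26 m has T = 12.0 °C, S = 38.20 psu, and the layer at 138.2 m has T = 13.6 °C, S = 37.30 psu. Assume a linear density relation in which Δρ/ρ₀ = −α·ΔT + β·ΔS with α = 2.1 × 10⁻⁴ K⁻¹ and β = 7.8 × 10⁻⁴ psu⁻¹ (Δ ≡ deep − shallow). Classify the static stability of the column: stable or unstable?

unstable

ΔT = 13.6 − 12.0 = +1.6 K and ΔS = 37.30 − 38.20 = -0.90 psu (deep − shallow).
−αΔT = -3.36 × 10⁻⁴; βΔS = -7.02 × 10⁻⁴; sum Δρ/ρ₀ = -1.038 × 10⁻³.
Δρ/ρ₀ < 0, so Δρ < 0: deeper water is lighter → statically unstable; the column would overturn.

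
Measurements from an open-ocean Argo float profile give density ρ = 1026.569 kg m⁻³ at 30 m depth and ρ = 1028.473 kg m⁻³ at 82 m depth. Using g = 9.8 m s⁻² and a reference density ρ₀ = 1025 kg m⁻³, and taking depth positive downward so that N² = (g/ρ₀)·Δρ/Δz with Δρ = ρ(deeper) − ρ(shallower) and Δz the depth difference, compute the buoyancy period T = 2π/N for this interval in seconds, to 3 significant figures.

Δρ = 1028.473 − 1026.569 = 1.904 kg m⁻³ over Δz = 82 − 30 = 52 m.
N² = (9.8/1025) × (1.904/52) = 3.5008 × 10⁻⁴ s⁻².
N = √(3.5008 × 10⁻⁴) = 0.018710 rad s⁻¹, so T = 2π/N = 335.82 s ≈ 336 s.
Since Δρ > 0 the layer is stably stratified.

336 s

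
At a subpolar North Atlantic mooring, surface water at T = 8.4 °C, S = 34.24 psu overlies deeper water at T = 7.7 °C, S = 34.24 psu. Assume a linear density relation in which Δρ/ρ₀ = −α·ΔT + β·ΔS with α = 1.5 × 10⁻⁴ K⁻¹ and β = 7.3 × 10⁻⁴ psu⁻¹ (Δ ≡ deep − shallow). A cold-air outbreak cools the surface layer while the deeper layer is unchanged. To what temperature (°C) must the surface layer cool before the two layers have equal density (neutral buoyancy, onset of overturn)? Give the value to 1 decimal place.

Neutral buoyancy requires Δρ = 0, i.e. −α(T_deep − T_surf′) + β(S_deep − S_surf) = 0.
T_surf′ = T_deep − (β/α)·ΔS = 7.7 − (7.3 × 10⁻⁴/1.5 × 10⁻⁴)·(+0.00) = 7.700 °C.
Cooling required: 8.4 − (7.700) = 0.700 °C.

7.7 °C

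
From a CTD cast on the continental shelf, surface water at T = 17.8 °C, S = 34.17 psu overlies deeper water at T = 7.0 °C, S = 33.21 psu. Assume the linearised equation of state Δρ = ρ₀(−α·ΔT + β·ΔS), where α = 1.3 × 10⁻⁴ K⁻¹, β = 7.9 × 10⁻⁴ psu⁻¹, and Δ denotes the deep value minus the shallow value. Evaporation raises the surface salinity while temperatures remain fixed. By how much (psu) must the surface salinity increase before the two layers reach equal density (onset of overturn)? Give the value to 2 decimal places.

Neutral buoyancy requires −α(T_deep − T_surf) + β(S_deep − S_surf′) = 0.
S_surf′ = S_deep − (α/β)·ΔT = 33.21 − (1.3 × 10⁻⁴/7.9 × 10⁻⁴)·(-10.8) = 34.9872 psu.
Increase required: 34.9872 − 34.17 = 0.8172 psu.

0.82 psu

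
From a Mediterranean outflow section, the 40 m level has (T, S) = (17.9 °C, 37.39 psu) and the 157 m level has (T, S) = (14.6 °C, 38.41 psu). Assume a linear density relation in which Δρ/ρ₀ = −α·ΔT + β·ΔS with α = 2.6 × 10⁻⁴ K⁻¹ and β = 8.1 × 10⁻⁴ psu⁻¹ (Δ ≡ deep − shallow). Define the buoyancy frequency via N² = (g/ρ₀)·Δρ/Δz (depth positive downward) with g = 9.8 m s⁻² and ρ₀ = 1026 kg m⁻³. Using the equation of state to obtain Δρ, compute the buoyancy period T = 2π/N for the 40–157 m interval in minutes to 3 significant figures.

ΔT = -3.3 K, ΔS = +1.02 psu (deep − shallow).
Δρ/ρ₀ = −αΔT + βΔS = 8.58 × 10⁻⁴ + 8.262 × 10⁻⁴ = 1.6842 × 10⁻³, so Δρ ≈ 1.728 kg m⁻³.
N² = (g/ρ₀)·Δρ/Δz = g·(Δρ/ρ₀)/Δz = 9.8 × 1.6842 × 10⁻³ / 117 = 1.4107 × 10⁻⁴ s⁻².
N = √(1.4107 × 10⁻⁴) = 0.011877 rad s⁻¹ → T = 2π/N = 529.02 s = 8.8170 min ≈ 8.82 min.

8.82 min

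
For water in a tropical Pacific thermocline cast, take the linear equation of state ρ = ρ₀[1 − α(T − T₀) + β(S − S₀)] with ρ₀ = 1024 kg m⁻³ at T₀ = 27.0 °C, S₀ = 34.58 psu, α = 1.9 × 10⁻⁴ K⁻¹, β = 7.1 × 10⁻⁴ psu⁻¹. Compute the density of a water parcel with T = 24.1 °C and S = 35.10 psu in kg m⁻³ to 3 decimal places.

1024.942 kg m⁻³

T − T₀ = -2.9 K, S − S₀ = +0.52 psu.
Bracket = 1 − α·(-2.9) + β·(+0.52) = 1 + (9.202 × 10⁻⁴) = 1.0009202.
ρ = 1024 × 1.0009202 = 1024.942 kg m⁻³.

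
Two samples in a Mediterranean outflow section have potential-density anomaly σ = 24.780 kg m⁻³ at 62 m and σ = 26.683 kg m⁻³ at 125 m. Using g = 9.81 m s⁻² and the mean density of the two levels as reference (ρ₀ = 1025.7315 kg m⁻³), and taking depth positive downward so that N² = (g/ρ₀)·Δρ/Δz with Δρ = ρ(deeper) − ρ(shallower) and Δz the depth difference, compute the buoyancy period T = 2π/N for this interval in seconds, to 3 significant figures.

370 s

Δρ = 1026.683 − 1024.780 = 1.903 kg m⁻³ over Δz = 125 − 62 = 63 m.
N² = (9.81/1025.7315) × (1.903/63) = 2.8889 × 10⁻⁴ s⁻².
N = √(2.8889 × 10⁻⁴) = 0.016997 rad s⁻¹, so T = 2π/N = 369.66 s ≈ 370 s.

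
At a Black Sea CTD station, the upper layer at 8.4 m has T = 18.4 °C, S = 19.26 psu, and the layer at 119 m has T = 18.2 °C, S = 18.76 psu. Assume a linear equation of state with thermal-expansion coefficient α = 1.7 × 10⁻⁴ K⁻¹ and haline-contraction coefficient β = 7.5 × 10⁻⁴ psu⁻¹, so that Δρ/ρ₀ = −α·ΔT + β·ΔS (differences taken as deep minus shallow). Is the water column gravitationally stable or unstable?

ΔT = 18.2 − 18.4 = -0.2 K and ΔS = 18.76 − 19.26 = -0.50 psu (deep − shallow).
−αΔT = 3.40 × 10⁻⁵; βΔS = -3.75 × 10⁻⁴; sum Δρ/ρ₀ = -3.41 × 10⁻⁴.
Δρ/ρ₀ < 0, so Δρ < 0: deeper water is lighter → statically unstable; the column would overturn.

unstable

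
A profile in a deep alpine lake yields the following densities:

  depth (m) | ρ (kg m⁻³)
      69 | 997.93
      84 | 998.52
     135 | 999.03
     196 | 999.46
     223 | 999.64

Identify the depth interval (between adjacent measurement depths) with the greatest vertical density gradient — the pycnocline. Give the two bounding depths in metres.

69–84 m

Compute the density gradient over each adjacent pair:
  69–84 m: Δρ/Δz = 0.59/15 = 0.039 kg m⁻⁴
  84–135 m: Δρ/Δz = 0.51/51 = 0.010 kg m⁻⁴
  135–196 m: Δρ/Δz = 0.43/61 = 7.0 × 10⁻³ kg m⁻⁴
  196–223 m: Δρ/Δz = 0.18/27 = 6.7 × 10⁻³ kg m⁻⁴
The largest gradient is in the 69–84 m interval — the pycnocline.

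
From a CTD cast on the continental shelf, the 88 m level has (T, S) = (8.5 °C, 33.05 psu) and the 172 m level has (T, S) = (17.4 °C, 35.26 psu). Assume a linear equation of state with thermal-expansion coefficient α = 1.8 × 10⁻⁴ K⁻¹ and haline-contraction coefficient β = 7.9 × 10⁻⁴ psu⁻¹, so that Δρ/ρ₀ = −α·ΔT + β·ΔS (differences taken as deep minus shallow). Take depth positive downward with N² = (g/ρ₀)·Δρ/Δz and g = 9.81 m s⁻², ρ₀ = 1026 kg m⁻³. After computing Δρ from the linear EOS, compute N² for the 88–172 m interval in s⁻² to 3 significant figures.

ΔT = +8.9 K, ΔS = +2.21 psu (deep − shallow).
Δρ/ρ₀ = −αΔT + βΔS = -1.602 × 10⁻³ + 1.7459 × 10⁻³ = 1.439 × 10⁻⁴, so Δρ ≈ 0.1476 kg m⁻³.
N² = (g/ρ₀)·Δρ/Δz = g·(Δρ/ρ₀)/Δz = 9.81 × 1.439 × 10⁻⁴ / 84 = 1.6805 × 10⁻⁵ s⁻² ≈ 1.68 × 10⁻⁵ s⁻².

1.68 × 10⁻⁵ s⁻²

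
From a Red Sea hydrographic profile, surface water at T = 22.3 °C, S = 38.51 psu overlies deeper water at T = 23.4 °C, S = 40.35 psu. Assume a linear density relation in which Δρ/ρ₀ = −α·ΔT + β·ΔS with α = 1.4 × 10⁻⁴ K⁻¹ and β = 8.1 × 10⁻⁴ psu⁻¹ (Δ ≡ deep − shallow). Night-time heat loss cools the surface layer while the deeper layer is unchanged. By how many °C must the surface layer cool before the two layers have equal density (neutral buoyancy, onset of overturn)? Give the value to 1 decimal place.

9.5 °C

Neutral buoyancy requires Δρ = 0, i.e. −α(T_deep − T_surf′) + β(S_deep − S_surf) = 0.
T_surf′ = T_deep − (β/α)·ΔS = 23.4 − (8.1 × 10⁻⁴/1.4 × 10⁻⁴)·(+1.84) = 12.754 °C.
Cooling required: 22.3 − (12.754) = 9.546 °C.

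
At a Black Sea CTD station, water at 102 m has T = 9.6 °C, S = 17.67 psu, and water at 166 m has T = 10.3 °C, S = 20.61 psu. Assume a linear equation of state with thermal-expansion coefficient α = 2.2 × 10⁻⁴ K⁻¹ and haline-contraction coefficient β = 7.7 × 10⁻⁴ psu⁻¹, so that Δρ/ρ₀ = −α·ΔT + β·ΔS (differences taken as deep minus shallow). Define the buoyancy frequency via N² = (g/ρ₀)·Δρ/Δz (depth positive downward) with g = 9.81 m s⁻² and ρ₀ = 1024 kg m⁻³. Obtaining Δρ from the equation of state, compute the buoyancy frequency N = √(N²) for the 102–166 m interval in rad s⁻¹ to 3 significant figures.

0.0180 rad s⁻¹

ΔT = +0.7 K, ΔS = +2.94 psu (deep − shallow).
Δρ/ρ₀ = −αΔT + βΔS = -1.54 × 10⁻⁴ + 2.2638 × 10⁻³ = 2.1098 × 10⁻³, so Δρ ≈ 2.160 kg m⁻³.
N² = (g/ρ₀)·Δρ/Δz = g·(Δρ/ρ₀)/Δz = 9.81 × 2.1098 × 10⁻³ / 64 = 3.2339 × 10⁻⁴ s⁻².
N = √(3.2339 × 10⁻⁴) = 0.017983 rad s⁻¹ ≈ 0.0180 rad s⁻¹.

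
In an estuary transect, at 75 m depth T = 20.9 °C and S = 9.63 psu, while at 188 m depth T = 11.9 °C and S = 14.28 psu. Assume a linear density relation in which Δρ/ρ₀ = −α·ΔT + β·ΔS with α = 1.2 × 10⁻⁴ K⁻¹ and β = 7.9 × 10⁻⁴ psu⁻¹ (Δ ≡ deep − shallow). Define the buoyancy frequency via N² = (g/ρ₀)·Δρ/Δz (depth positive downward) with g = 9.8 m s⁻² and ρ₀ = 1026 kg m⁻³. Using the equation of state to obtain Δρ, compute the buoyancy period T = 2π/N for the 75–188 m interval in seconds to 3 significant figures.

309 s

ΔT = -9.0 K, ΔS = +4.65 psu (deep − shallow).
Δρ/ρ₀ = −αΔT + βΔS = 1.08 × 10⁻³ + 3.6735 × 10⁻³ = 4.7535 × 10⁻³, so Δρ ≈ 4.877 kg m⁻³.
N² = (g/ρ₀)·Δρ/Δz = g·(Δρ/ρ₀)/Δz = 9.8 × 4.7535 × 10⁻³ / 113 = 4.1225 × 10⁻⁴ s⁻².
N = √(4.1225 × 10⁻⁴) = 0.020304 rad s⁻¹ → T = 2π/N = 309.46 s ≈ 309 s.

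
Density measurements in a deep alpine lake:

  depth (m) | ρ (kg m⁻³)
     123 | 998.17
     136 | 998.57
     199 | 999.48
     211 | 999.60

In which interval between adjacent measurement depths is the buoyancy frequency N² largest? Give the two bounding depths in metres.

Compute the density gradient over each adjacent pair:
  123–136 m: Δρ/Δz = 0.40/13 = 0.031 kg m⁻⁴
  136–199 m: Δρ/Δz = 0.91/63 = 0.014 kg m⁻⁴
  199–211 m: Δρ/Δz = 0.12/12 = 0.010 kg m⁻⁴
The largest gradient is in the 123–136 m interval — the pycnocline.

123–136 m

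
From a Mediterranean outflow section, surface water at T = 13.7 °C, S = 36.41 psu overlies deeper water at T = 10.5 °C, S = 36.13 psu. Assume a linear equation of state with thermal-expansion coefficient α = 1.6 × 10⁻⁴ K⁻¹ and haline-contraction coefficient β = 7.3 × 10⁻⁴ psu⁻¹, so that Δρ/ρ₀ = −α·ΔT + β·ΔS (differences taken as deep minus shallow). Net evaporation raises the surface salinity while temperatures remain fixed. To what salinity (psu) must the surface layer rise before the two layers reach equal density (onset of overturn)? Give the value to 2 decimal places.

Neutral buoyancy requires −α(T_deep − T_surf) + β(S_deep − S_surf′) = 0.
S_surf′ = S_deep − (α/β)·ΔT = 36.13 − (1.6 × 10⁻⁴/7.3 × 10⁻⁴)·(-3.2) = 36.8314 psu.
Increase required: 36.8314 − 36.41 = 0.4214 psu.

36.83 psu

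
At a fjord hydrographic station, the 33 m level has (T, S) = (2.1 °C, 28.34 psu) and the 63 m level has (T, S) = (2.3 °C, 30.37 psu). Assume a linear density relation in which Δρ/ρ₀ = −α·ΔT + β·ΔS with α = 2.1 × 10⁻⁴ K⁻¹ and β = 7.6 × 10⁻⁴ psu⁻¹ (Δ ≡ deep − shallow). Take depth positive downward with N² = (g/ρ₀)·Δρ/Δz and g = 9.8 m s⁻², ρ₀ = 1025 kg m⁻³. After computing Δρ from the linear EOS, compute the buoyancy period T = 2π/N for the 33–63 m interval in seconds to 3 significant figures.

ΔT = +0.2 K, ΔS = +2.03 psu (deep − shallow).
Δρ/ρ₀ = −αΔT + βΔS = -4.20 × 10⁻⁵ + 1.5428 × 10⁻³ = 1.5008 × 10⁻³, so Δρ ≈ 1.538 kg m⁻³.
N² = (g/ρ₀)·Δρ/Δz = g·(Δρ/ρ₀)/Δz = 9.8 × 1.5008 × 10⁻³ / 30 = 4.9026 × 10⁻⁴ s⁻².
N = √(4.9026 × 10⁻⁴) = 0.022142 rad s⁻¹ → T = 2π/N = 283.77 s ≈ 284 s.

284 s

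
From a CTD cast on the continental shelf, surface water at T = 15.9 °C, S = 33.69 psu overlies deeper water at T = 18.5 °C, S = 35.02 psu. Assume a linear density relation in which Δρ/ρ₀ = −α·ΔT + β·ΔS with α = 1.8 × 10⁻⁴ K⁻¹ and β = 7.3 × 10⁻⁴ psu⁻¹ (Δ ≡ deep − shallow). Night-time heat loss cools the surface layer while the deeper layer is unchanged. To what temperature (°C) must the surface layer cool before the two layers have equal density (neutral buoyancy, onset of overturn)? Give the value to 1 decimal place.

Neutral buoyancy requires Δρ = 0, i.e. −α(T_deep − T_surf′) + β(S_deep − S_surf) = 0.
T_surf′ = T_deep − (β/α)·ΔS = 18.5 − (7.3 × 10⁻⁴/1.8 × 10⁻⁴)·(+1.33) = 13.106 °C.
Cooling required: 15.9 − (13.106) = 2.794 °C.

13.1 °C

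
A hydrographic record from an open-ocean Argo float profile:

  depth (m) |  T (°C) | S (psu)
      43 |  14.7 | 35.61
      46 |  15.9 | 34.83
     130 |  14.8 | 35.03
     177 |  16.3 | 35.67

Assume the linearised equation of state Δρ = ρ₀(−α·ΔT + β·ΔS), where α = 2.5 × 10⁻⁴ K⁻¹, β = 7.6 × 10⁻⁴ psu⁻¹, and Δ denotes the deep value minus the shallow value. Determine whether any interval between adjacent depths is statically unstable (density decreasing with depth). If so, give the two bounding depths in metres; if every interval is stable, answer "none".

Evaluate Δρ/ρ₀ = −αΔT + βΔS across each adjacent pair:
  43–46 m: −αΔT+βΔS = −(2.5 × 10⁻⁴)(+1.2)+(7.6 × 10⁻⁴)(-0.78) = -8.9 × 10⁻⁴ → UNSTABLE
  46–130 m: −αΔT+βΔS = −(2.5 × 10⁻⁴)(-1.1)+(7.6 × 10⁻⁴)(+0.20) = 4.3 × 10⁻⁴ → stable
  130–177 m: −αΔT+βΔS = −(2.5 × 10⁻⁴)(+1.5)+(7.6 × 10⁻⁴)(+0.64) = 1.1 × 10⁻⁴ → stable
The 43–46 m interval has Δρ < 0: lighter water underlies denser water.

43–46 m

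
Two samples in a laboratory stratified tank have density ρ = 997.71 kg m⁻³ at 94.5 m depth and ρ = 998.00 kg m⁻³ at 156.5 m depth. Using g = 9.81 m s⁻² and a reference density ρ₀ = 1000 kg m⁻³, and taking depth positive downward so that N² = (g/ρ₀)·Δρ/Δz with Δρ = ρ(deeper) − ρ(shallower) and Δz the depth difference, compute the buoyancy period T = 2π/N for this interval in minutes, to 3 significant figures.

15.5 min

Δρ = 998.00 − 997.71 = 0.29 kg m⁻³ over Δz = 156.5 − 94.5 = 62 m.
N² = (9.81/1000) × (0.29/62) = 4.5885 × 10⁻⁵ s⁻².
N = √(4.5885 × 10⁻⁵) = 6.7738 × 10⁻³ rad s⁻¹, so T = 2π/N = 927.57 s = 15.460 min ≈ 15.5 min.
Since Δρ > 0 the layer is stably stratified.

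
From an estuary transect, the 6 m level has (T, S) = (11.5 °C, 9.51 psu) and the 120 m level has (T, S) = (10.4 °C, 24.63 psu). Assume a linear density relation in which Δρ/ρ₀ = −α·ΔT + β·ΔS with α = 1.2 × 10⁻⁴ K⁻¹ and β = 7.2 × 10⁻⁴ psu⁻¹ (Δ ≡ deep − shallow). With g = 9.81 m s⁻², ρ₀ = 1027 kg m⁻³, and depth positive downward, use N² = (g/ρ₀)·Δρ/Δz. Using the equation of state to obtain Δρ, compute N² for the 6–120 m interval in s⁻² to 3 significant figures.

ΔT = -1.1 K, ΔS = +15.12 psu (deep − shallow).
Δρ/ρ₀ = −αΔT + βΔS = 1.32 × 10⁻⁴ + 0.0108864 = 0.0110184, so Δρ ≈ 11.32 kg m⁻³.
N² = (g/ρ₀)·Δρ/Δz = g·(Δρ/ρ₀)/Δz = 9.81 × 0.0110184 / 114 = 9.4816 × 10⁻⁴ s⁻² ≈ 9.48 × 10⁻⁴ s⁻².

9.48 × 10⁻⁴ s⁻²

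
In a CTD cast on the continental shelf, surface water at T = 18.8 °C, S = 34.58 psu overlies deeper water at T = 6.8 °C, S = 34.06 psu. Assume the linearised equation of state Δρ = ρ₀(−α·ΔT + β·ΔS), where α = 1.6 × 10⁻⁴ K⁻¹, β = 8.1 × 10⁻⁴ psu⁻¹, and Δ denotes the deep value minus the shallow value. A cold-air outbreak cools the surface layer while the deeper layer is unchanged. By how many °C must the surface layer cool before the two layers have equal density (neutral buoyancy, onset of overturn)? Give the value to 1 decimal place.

9.4 °C

Neutral buoyancy requires Δρ = 0, i.e. −α(T_deep − T_surf′) + β(S_deep − S_surf) = 0.
T_surf′ = T_deep − (β/α)·ΔS = 6.8 − (8.1 × 10⁻⁴/1.6 × 10⁻⁴)·(-0.52) = 9.432 °C.
Cooling required: 18.8 − (9.432) = 9.368 °C.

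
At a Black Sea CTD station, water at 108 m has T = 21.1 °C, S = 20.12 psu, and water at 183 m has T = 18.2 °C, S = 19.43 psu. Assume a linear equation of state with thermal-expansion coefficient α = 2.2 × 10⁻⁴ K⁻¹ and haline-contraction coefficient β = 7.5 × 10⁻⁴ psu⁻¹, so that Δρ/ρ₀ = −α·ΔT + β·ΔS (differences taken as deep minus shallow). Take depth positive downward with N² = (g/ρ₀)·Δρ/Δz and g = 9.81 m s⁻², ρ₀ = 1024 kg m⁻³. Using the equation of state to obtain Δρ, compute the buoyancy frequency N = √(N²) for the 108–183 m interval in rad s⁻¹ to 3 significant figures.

ΔT = -2.9 K, ΔS = -0.69 psu (deep − shallow).
Δρ/ρ₀ = −αΔT + βΔS = 6.38 × 10⁻⁴ − 5.175 × 10⁻⁴ = 1.205 × 10⁻⁴, so Δρ ≈ 0.1234 kg m⁻³.
N² = (g/ρ₀)·Δρ/Δz = g·(Δρ/ρ₀)/Δz = 9.81 × 1.205 × 10⁻⁴ / 75 = 1.5761 × 10⁻⁵ s⁻².
N = √(1.5761 × 10⁻⁵) = 3.9700 × 10⁻³ rad s⁻¹ ≈ 3.97 × 10⁻³ rad s⁻¹.

3.97 × 10⁻³ rad s⁻¹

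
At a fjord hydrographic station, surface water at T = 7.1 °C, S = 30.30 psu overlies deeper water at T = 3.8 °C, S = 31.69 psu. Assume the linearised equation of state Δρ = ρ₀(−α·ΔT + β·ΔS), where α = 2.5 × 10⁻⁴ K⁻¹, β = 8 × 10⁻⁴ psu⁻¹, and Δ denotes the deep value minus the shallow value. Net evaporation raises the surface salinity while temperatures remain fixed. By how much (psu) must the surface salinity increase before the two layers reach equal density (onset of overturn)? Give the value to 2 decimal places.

Neutral buoyancy requires −α(T_deep − T_surf) + β(S_deep − S_surf′) = 0.
S_surf′ = S_deep − (α/β)·ΔT = 31.69 − (2.5 × 10⁻⁴/8 × 10⁻⁴)·(-3.3) = 32.7212 psu.
Increase required: 32.7212 − 30.30 = 2.4212 psu.

2.42 psu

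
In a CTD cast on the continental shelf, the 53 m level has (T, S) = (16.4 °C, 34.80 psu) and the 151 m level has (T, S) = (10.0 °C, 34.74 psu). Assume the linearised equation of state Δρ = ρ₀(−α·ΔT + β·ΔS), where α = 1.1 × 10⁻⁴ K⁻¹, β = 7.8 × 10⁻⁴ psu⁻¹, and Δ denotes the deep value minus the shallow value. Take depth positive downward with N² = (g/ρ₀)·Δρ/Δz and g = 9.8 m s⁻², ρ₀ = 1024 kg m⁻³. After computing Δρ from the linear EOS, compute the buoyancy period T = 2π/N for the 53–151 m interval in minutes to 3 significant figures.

12.9 min

ΔT = -6.4 K, ΔS = -0.06 psu (deep − shallow).
Δρ/ρ₀ = −αΔT + βΔS = 7.04 × 10⁻⁴ − 4.68 × 10⁻⁵ = 6.572 × 10⁻⁴, so Δρ ≈ 0.6730 kg m⁻³.
N² = (g/ρ₀)·Δρ/Δz = g·(Δρ/ρ₀)/Δz = 9.8 × 6.572 × 10⁻⁴ / 98 = 6.5720 × 10⁻⁵ s⁻².
N = √(6.5720 × 10⁻⁵) = 8.1068 × 10⁻³ rad s⁻¹ → T = 2π/N = 775.05 s = 12.917 min ≈ 12.9 min.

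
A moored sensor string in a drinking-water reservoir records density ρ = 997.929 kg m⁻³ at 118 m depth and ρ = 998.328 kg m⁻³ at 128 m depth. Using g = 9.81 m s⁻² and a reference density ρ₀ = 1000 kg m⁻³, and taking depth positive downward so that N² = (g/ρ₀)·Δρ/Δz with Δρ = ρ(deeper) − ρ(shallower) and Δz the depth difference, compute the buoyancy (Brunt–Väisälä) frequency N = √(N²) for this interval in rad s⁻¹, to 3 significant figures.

0.0198 rad s⁻¹

Δρ = 998.328 − 997.929 = 0.399 kg m⁻³ over Δz = 128 − 118 = 10 m.
N² = (9.81/1000) × (0.399/10) = 3.9142 × 10⁻⁴ s⁻².
N = √(3.9142 × 10⁻⁴) = 0.019784 rad s⁻¹ ≈ 0.0198 rad s⁻¹.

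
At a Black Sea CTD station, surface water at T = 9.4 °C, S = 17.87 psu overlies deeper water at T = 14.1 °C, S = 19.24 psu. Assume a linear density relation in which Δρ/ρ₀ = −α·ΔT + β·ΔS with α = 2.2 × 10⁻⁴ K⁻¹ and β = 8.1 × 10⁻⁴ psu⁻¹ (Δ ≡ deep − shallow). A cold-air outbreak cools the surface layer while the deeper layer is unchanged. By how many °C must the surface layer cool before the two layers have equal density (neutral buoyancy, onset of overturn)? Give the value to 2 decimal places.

0.34 °C

Neutral buoyancy requires Δρ = 0, i.e. −α(T_deep − T_surf′) + β(S_deep − S_surf) = 0.
T_surf′ = T_deep − (β/α)·ΔS = 14.1 − (8.1 × 10⁻⁴/2.2 × 10⁻⁴)·(+1.37) = 9.0559 °C.
Cooling required: 9.4 − (9.0559) = 0.3441 °C.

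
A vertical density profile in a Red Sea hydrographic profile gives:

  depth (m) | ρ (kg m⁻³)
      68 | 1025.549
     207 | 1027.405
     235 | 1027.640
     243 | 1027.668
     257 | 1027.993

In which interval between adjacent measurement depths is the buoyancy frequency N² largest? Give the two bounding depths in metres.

Compute the density gradient over each adjacent pair:
  68–207 m: Δρ/Δz = 1.856/139 = 0.013 kg m⁻⁴
  207–235 m: Δρ/Δz = 0.235/28 = 8.4 × 10⁻³ kg m⁻⁴
  235–243 m: Δρ/Δz = 0.028/8 = 3.5 × 10⁻³ kg m⁻⁴
  243–257 m: Δρ/Δz = 0.325/14 = 0.023 kg m⁻⁴
The largest gradient is in the 243–257 m interval — the pycnocline.

243–257 m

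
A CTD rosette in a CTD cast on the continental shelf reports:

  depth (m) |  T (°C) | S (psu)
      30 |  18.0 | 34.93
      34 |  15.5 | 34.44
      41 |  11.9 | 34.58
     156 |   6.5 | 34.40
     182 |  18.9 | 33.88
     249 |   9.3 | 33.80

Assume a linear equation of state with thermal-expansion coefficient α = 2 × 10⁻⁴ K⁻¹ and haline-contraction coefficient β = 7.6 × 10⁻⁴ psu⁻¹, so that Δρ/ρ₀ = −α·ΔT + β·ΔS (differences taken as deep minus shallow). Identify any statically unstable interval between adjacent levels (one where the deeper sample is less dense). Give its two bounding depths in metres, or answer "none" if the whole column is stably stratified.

Evaluate Δρ/ρ₀ = −αΔT + βΔS across each adjacent pair:
  30–34 m: −αΔT+βΔS = −(2 × 10⁻⁴)(-2.5)+(7.6 × 10⁻⁴)(-0.49) = 1.3 × 10⁻⁴ → stable
  34–41 m: −αΔT+βΔS = −(2 × 10⁻⁴)(-3.6)+(7.6 × 10⁻⁴)(+0.14) = 8.3 × 10⁻⁴ → stable
  41–156 m: −αΔT+βΔS = −(2 × 10⁻⁴)(-5.4)+(7.6 × 10⁻⁴)(-0.18) = 9.4 × 10⁻⁴ → stable
  156–182 m: −αΔT+βΔS = −(2 × 10⁻⁴)(+12.4)+(7.6 × 10⁻⁴)(-0.52) = -2.9 × 10⁻³ → UNSTABLE
  182–249 m: −αΔT+βΔS = −(2 × 10⁻⁴)(-9.6)+(7.6 × 10⁻⁴)(-0.08) = 1.9 × 10⁻³ → stable
The 156–182 m interval has Δρ < 0: lighter water underlies denser water.

156–182 m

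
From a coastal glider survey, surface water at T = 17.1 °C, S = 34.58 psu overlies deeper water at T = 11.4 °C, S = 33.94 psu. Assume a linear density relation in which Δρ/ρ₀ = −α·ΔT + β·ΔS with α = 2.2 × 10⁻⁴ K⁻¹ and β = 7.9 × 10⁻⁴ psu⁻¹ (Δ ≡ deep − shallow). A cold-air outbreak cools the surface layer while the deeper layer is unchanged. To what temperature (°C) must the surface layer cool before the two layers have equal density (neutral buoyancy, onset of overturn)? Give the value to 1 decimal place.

Neutral buoyancy requires Δρ = 0, i.e. −α(T_deep − T_surf′) + β(S_deep − S_surf) = 0.
T_surf′ = T_deep − (β/α)·ΔS = 11.4 − (7.9 × 10⁻⁴/2.2 × 10⁻⁴)·(-0.64) = 13.698 °C.
Cooling required: 17.1 − (13.698) = 3.402 °C.

13.7 °C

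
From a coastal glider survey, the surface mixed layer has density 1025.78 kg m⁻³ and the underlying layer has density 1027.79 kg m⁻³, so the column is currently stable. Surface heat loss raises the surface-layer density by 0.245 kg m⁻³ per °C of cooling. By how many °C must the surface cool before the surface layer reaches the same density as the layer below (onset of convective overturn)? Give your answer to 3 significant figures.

8.20 °C

Density deficit of the surface layer: 1027.79 − 1025.78 = 2.01 kg m⁻³.
Required change = 2.01 / 0.245 = 8.20 °C.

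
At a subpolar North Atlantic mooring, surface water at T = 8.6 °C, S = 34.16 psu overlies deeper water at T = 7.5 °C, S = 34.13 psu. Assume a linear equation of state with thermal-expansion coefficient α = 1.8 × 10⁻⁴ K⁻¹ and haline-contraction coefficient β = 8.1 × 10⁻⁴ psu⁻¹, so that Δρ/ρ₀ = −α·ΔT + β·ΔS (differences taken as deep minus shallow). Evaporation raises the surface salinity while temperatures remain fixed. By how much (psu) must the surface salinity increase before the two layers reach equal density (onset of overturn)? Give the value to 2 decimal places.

Neutral buoyancy requires −α(T_deep − T_surf) + β(S_deep − S_surf′) = 0.
S_surf′ = S_deep − (α/β)·ΔT = 34.13 − (1.8 × 10⁻⁴/8.1 × 10⁻⁴)·(-1.1) = 34.3744 psu.
Increase required: 34.3744 − 34.16 = 0.2144 psu.

0.21 psu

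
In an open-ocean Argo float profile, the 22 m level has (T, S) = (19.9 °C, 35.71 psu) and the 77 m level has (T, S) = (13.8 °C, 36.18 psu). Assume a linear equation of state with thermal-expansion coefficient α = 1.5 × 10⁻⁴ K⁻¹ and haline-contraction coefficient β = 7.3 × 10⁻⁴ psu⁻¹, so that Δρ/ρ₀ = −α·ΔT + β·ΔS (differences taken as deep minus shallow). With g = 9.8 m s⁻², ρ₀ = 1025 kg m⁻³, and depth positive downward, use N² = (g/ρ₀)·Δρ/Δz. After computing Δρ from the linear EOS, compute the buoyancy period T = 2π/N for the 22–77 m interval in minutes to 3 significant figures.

ΔT = -6.1 K, ΔS = +0.47 psu (deep − shallow).
Δρ/ρ₀ = −αΔT + βΔS = 9.15 × 10⁻⁴ + 3.431 × 10⁻⁴ = 1.2581 × 10⁻³, so Δρ ≈ 1.290 kg m⁻³.
N² = (g/ρ₀)·Δρ/Δz = g·(Δρ/ρ₀)/Δz = 9.8 × 1.2581 × 10⁻³ / 55 = 2.2417 × 10⁻⁴ s⁻².
N = √(2.2417 × 10⁻⁴) = 0.014972 rad s⁻¹ → T = 2π/N = 419.66 s = 6.9943 min ≈ 6.99 min.

6.99 min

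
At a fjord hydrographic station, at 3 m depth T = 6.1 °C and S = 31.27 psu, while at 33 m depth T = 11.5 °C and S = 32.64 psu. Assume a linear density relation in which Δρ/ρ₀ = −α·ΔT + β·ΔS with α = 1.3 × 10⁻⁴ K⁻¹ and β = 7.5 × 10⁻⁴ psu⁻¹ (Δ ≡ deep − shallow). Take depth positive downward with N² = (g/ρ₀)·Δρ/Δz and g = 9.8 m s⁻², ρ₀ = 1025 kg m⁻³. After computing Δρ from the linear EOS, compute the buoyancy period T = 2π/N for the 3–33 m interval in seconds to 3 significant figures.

ΔT = +5.4 K, ΔS = +1.37 psu (deep − shallow).
Δρ/ρ₀ = −αΔT + βΔS = -7.02 × 10⁻⁴ + 1.0275 × 10⁻³ = 3.255 × 10⁻⁴, so Δρ ≈ 0.3336 kg m⁻³.
N² = (g/ρ₀)·Δρ/Δz = g·(Δρ/ρ₀)/Δz = 9.8 × 3.255 × 10⁻⁴ / 30 = 1.0633 × 10⁻⁴ s⁻².
N = √(1.0633 × 10⁻⁴) = 0.010312 rad s⁻¹ → T = 2π/N = 609.31 s ≈ 609 s.

609 s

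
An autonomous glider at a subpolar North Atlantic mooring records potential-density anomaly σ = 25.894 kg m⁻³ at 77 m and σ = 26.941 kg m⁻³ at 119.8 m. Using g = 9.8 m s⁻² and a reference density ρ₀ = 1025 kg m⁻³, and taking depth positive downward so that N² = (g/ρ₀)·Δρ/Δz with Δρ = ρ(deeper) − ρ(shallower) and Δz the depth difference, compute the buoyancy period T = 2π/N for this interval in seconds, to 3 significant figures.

411 s

Δρ = 1026.941 − 1025.894 = 1.047 kg m⁻³ over Δz = 119.8 − 77 = 42.8 m.
N² = (9.8/1025) × (1.047/42.8) = 2.3389 × 10⁻⁴ s⁻².
N = √(2.3389 × 10⁻⁴) = 0.015293 rad s⁻¹, so T = 2π/N = 410.85 s ≈ 411 s.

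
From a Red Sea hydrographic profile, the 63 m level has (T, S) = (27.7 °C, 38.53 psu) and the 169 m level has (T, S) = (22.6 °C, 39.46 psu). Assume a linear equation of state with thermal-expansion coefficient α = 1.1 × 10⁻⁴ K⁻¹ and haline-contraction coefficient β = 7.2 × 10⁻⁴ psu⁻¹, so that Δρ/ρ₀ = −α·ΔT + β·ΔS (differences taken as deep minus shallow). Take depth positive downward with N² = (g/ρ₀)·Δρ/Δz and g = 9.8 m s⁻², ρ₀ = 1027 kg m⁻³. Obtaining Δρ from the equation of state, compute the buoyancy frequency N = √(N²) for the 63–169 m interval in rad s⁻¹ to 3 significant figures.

ΔT = -5.1 K, ΔS = +0.93 psu (deep − shallow).
Δρ/ρ₀ = −αΔT + βΔS = 5.61 × 10⁻⁴ + 6.696 × 10⁻⁴ = 1.2306 × 10⁻³, so Δρ ≈ 1.264 kg m⁻³.
N² = (g/ρ₀)·Δρ/Δz = g·(Δρ/ρ₀)/Δz = 9.8 × 1.2306 × 10⁻³ / 106 = 1.1377 × 10⁻⁴ s⁻².
N = √(1.1377 × 10⁻⁴) = 0.010666 rad s⁻¹ ≈ 0.0107 rad s⁻¹.

0.0107 rad s⁻¹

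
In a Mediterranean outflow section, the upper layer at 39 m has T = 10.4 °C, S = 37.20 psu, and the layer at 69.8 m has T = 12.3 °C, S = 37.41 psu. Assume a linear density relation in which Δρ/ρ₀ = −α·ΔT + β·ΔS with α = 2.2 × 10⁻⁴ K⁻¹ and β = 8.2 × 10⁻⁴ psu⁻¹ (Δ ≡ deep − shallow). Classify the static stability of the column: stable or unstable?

unstable

ΔT = 12.3 − 10.4 = +1.9 K and ΔS = 37.41 − 37.20 = +0.21 psu (deep − shallow).
−αΔT = -4.18 × 10⁻⁴; βΔS = 1.722 × 10⁻⁴; sum Δρ/ρ₀ = -2.458 × 10⁻⁴.
Δρ/ρ₀ < 0, so Δρ < 0: deeper water is lighter → statically unstable; the column would overturn.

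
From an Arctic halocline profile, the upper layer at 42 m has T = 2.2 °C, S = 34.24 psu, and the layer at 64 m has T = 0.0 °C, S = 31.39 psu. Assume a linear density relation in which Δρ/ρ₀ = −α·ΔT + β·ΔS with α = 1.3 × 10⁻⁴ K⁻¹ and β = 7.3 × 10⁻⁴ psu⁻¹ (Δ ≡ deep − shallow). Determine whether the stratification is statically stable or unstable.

ΔT = 0.0 − 2.2 = -2.2 K and ΔS = 31.39 − 34.24 = -2.85 psu (deep − shallow).
−αΔT = 2.86 × 10⁻⁴; βΔS = -2.0805 × 10⁻³; sum Δρ/ρ₀ = -1.7945 × 10⁻³.
Δρ/ρ₀ < 0, so Δρ < 0: deeper water is lighter → statically unstable; the column would overturn.

unstable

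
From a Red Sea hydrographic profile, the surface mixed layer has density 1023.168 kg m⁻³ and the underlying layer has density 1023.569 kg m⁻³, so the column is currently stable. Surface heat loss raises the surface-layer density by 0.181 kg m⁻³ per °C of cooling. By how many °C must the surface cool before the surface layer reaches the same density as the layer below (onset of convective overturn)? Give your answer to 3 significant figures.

2.22 °C

Density deficit of the surface layer: 1023.569 − 1023.168 = 0.401 kg m⁻³.
Required change = 0.401 / 0.181 = 2.22 °C.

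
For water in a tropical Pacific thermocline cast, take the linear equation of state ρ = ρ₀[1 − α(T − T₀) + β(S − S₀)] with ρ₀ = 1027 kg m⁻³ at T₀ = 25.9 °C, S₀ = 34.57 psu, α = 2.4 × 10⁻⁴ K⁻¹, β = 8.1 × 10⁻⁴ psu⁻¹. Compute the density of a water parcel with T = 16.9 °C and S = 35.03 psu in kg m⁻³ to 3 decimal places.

1029.601 kg m⁻³

T − T₀ = -9.0 K, S − S₀ = +0.46 psu.
Bracket = 1 − α·(-9.0) + β·(+0.46) = 1 + (2.5326 × 10⁻³) = 1.0025326.
ρ = 1027 × 1.0025326 = 1029.601 kg m⁻³.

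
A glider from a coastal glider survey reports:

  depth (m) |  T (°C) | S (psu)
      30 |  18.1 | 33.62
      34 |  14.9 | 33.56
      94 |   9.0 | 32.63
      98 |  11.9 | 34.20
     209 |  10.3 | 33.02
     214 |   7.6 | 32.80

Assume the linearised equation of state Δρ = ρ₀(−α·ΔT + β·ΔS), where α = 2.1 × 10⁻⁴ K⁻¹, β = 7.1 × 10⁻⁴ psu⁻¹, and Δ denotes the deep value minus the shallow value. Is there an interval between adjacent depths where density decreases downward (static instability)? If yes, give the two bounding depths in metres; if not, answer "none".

98–209 m

Evaluate Δρ/ρ₀ = −αΔT + βΔS across each adjacent pair:
  30–34 m: −αΔT+βΔS = −(2.1 × 10⁻⁴)(-3.2)+(7.1 × 10⁻⁴)(-0.06) = 6.3 × 10⁻⁴ → stable
  34–94 m: −αΔT+βΔS = −(2.1 × 10⁻⁴)(-5.9)+(7.1 × 10⁻⁴)(-0.93) = 5.8 × 10⁻⁴ → stable
  94–98 m: −αΔT+βΔS = −(2.1 × 10⁻⁴)(+2.9)+(7.1 × 10⁻⁴)(+1.57) = 5.1 × 10⁻⁴ → stable
  98–209 m: −αΔT+βΔS = −(2.1 × 10⁻⁴)(-1.6)+(7.1 × 10⁻⁴)(-1.18) = -5.0 × 10⁻⁴ → UNSTABLE
  209–214 m: −αΔT+βΔS = −(2.1 × 10⁻⁴)(-2.7)+(7.1 × 10⁻⁴)(-0.22) = 4.1 × 10⁻⁴ → stable
The 98–209 m interval has Δρ < 0: lighter water underlies denser water.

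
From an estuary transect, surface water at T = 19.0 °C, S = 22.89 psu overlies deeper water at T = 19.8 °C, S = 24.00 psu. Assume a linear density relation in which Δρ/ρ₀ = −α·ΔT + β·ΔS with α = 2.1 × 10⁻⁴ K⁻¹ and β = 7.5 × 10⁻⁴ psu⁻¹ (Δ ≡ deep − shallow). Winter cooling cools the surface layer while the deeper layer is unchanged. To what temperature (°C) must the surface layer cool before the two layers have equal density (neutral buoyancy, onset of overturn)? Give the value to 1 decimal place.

Neutral buoyancy requires Δρ = 0, i.e. −α(T_deep − T_surf′) + β(S_deep − S_surf) = 0.
T_surf′ = T_deep − (β/α)·ΔS = 19.8 − (7.5 × 10⁻⁴/2.1 × 10⁻⁴)·(+1.11) = 15.836 °C.
Cooling required: 19.0 − (15.836) = 3.164 °C.

15.8 °C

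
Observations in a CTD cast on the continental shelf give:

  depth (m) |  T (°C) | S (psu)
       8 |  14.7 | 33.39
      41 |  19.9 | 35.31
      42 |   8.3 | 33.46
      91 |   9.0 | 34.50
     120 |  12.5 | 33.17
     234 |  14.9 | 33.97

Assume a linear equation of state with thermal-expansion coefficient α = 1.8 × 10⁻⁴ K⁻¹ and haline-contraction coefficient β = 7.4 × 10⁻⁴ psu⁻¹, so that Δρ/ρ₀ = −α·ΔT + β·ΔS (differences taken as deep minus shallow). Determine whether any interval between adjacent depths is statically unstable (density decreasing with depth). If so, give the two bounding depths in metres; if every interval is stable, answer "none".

Evaluate Δρ/ρ₀ = −αΔT + βΔS across each adjacent pair:
  8–41 m: −αΔT+βΔS = −(1.8 × 10⁻⁴)(+5.2)+(7.4 × 10⁻⁴)(+1.92) = 4.8 × 10⁻⁴ → stable
  41–42 m: −αΔT+βΔS = −(1.8 × 10⁻⁴)(-11.6)+(7.4 × 10⁻⁴)(-1.85) = 7.2 × 10⁻⁴ → stable
  42–91 m: −αΔT+βΔS = −(1.8 × 10⁻⁴)(+0.7)+(7.4 × 10⁻⁴)(+1.04) = 6.4 × 10⁻⁴ → stable
  91–120 m: −αΔT+βΔS = −(1.8 × 10⁻⁴)(+3.5)+(7.4 × 10⁻⁴)(-1.33) = -1.6 × 10⁻³ → UNSTABLE
  120–234 m: −αΔT+βΔS = −(1.8 × 10⁻⁴)(+2.4)+(7.4 × 10⁻⁴)(+0.80) = 1.6 × 10⁻⁴ → stable
The 91–120 m interval has Δρ < 0: lighter water underlies denser water.

91–120 m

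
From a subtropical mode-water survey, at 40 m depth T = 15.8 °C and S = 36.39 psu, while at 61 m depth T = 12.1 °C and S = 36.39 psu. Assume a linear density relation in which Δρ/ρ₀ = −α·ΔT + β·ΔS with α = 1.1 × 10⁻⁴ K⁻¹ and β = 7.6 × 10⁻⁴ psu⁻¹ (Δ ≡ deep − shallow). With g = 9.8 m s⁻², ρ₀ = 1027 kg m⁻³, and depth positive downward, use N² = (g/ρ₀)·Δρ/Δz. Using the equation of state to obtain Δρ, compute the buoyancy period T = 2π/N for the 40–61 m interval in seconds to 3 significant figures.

ΔT = -3.7 K, ΔS = +0.00 psu (deep − shallow).
Δρ/ρ₀ = −αΔT + βΔS = 4.07 × 10⁻⁴ + 0 = 4.07 × 10⁻⁴, so Δρ ≈ 0.4180 kg m⁻³.
N² = (g/ρ₀)·Δρ/Δz = g·(Δρ/ρ₀)/Δz = 9.8 × 4.07 × 10⁻⁴ / 21 = 1.8993 × 10⁻⁴ s⁻².
N = √(1.8993 × 10⁻⁴) = 0.013782 rad s⁻¹ → T = 2π/N = 455.90 s ≈ 456 s.

456 s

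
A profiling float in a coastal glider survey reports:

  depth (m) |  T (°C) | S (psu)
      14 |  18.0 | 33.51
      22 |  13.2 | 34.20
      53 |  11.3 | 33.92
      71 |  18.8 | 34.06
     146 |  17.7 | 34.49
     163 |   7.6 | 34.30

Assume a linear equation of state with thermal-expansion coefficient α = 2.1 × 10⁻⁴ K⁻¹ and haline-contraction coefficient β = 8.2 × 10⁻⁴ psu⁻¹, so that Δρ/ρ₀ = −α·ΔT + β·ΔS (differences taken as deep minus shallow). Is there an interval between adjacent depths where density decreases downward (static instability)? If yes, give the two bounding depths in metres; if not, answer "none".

53–71 m

Evaluate Δρ/ρ₀ = −αΔT + βΔS across each adjacent pair:
  14–22 m: −αΔT+βΔS = −(2.1 × 10⁻⁴)(-4.8)+(8.2 × 10⁻⁴)(+0.69) = 1.6 × 10⁻³ → stable
  22–53 m: −αΔT+βΔS = −(2.1 × 10⁻⁴)(-1.9)+(8.2 × 10⁻⁴)(-0.28) = 1.7 × 10⁻⁴ → stable
  53–71 m: −αΔT+βΔS = −(2.1 × 10⁻⁴)(+7.5)+(8.2 × 10⁻⁴)(+0.14) = -1.5 × 10⁻³ → UNSTABLE
  71–146 m: −αΔT+βΔS = −(2.1 × 10⁻⁴)(-1.1)+(8.2 × 10⁻⁴)(+0.43) = 5.8 × 10⁻⁴ → stable
  146–163 m: −αΔT+βΔS = −(2.1 × 10⁻⁴)(-10.1)+(8.2 × 10⁻⁴)(-0.19) = 2.0 × 10⁻³ → stable
The 53–71 m interval has Δρ < 0: lighter water underlies denser water.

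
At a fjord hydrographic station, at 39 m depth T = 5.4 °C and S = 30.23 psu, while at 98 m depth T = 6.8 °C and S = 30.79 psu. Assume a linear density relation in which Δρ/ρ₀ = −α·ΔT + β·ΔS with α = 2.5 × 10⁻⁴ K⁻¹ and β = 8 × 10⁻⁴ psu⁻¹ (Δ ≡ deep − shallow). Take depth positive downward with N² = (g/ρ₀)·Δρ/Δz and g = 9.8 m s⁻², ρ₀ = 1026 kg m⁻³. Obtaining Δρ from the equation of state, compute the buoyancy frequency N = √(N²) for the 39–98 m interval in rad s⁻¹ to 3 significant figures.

4.03 × 10⁻³ rad s⁻¹

ΔT = +1.4 K, ΔS = +0.56 psu (deep − shallow).
Δρ/ρ₀ = −αΔT + βΔS = -3.50 × 10⁻⁴ + 4.48 × 10⁻⁴ = 9.80 × 10⁻⁵, so Δρ ≈ 0.1005 kg m⁻³.
N² = (g/ρ₀)·Δρ/Δz = g·(Δρ/ρ₀)/Δz = 9.8 × 9.80 × 10⁻⁵ / 59 = 1.6278 × 10⁻⁵ s⁻².
N = √(1.6278 × 10⁻⁵) = 4.0346 × 10⁻³ rad s⁻¹ ≈ 4.03 × 10⁻³ rad s⁻¹.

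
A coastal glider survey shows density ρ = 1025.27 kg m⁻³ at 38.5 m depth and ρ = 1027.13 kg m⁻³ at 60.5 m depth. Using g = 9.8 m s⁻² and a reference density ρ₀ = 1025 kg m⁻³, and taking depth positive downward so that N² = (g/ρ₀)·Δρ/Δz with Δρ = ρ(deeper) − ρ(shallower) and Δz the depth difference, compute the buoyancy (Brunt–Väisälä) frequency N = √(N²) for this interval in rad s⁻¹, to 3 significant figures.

Δρ = 1027.13 − 1025.27 = 1.86 kg m⁻³ over Δz = 60.5 − 38.5 = 22 m.
N² = (9.8/1025) × (1.86/22) = 8.0834 × 10⁻⁴ s⁻².
N = √(8.0834 × 10⁻⁴) = 0.028431 rad s⁻¹ ≈ 0.0284 rad s⁻¹.

0.0284 rad s⁻¹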